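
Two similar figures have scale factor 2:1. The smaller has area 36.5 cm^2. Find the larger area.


Linear scale factor k = 2
Original area = 36.5 cm^2
Rule: under a linear scaling by k, areas scale by k^2.
k^2 = 2^2 = 4
New area = 36.5 * 4
New area = 146
146 cm^2


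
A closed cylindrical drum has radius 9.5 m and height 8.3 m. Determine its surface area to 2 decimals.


Shape: closed cylinder
Radius r = 9.5 m, Height h = 8.3 m
Formula: SA = 2*pi*r^2 + 2*pi*r*h = 2*pi*r*(r + h)
r + h = 17.8
2 * r * (r + h) = 2 * 9.5 * 17.8 = 338.2
SA = 338.2 * pi
SA = 1062.49
1062.49 m^2


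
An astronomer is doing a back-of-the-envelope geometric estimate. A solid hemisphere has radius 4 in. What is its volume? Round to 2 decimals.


Shape: hemisphere (half of a sphere)
Radius r = 4 in
Formula: V = (1/2) * (4/3) * pi * r^3 = (2/3) * pi * r^3
r^3 = 64
(2/3) * 64 = 42.666667
V = 42.666667 * pi
V = 134.04
134.04 in^3


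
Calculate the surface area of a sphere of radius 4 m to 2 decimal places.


Shape: sphere
Radius r = 4 m
Formula: SA = 4 * pi * r^2
r^2 = 16
SA = 4 * pi * 16
SA = 64 * pi
SA = 201.06
201.06 m^2


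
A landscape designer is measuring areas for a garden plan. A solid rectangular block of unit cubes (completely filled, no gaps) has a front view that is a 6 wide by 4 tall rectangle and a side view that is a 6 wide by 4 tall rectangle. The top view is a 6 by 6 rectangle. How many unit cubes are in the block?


Orthographic views of a solid rectangular block:
Front view 6 x 4 -> length = 6, height = 4
Side view 6 x 4 -> width = 6, height = 4 (consistent)
Top view 6 x 6 -> confirms length = 6, width = 6
The block is 6 x 6 x 4.
Total unit cubes = 6 * 6 * 4 = 144
144 unit cubes


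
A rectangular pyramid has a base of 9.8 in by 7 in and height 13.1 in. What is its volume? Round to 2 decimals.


Shape: rectangular pyramid
Base: 9.8 in x 7 in, Height h = 13.1 in
Formula: V = (1/3) * base_area * h
base_area = 9.8 * 7 = 68.6
base_area * h = 68.6 * 13.1 = 898.66
V = 898.66 / 3
V = 299.55
299.55 in^3


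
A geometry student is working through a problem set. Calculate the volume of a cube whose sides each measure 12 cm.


Shape: cube
Side s = 12 cm
Formula: V = s^3
V = 12 * 12 * 12
V = 144 * 12
V = 1728
1728 cm^3


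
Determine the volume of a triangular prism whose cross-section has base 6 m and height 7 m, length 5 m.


Shape: triangular prism
Triangle base = 6 m, triangle height = 7 m, prism length L = 5 m
Formula: V = (1/2 * b * h_tri) * L
Cross-section area = 0.5 * 6 * 7 = 21
V = 21 * 5
V = 105
105 m^3


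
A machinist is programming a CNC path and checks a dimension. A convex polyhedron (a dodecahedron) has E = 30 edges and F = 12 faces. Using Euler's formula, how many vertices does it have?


Polyhedron: dodecahedron
Euler's formula for convex polyhedra: V - E + F = 2
Given: E = 30 edges and F = 12 faces
Solve for V:
V = 2 + E - F = 2 + 30 - 12 = 20
20 vertices


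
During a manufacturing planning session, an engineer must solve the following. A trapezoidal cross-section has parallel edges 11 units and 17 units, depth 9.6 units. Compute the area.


Shape: trapezoid
Parallel sides a = 11 units, b = 17 units; Height h = 9.6 units
Formula: A = (a + b) * h / 2
a + b = 11 + 17 = 28
A = 28 * 9.6 / 2
A = 268.8 / 2
A = 134.4
134.4 units^2


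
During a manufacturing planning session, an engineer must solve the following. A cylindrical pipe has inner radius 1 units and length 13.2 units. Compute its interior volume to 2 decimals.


Shape: cylinder
Radius r = 1 units, Height h = 13.2 units
Formula: V = pi * r^2 * h
r^2 = 1
V = pi * 1 * 13.2
V = 13.2 * pi
V = 41.47
41.47 units^3


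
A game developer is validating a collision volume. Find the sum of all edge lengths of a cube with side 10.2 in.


Shape: cube
Side s = 10.2 in
A cube has 12 edges, all equal.
Formula: total edge length = 12 * s
Total = 12 * 10.2
Total = 122.4
122.4 in


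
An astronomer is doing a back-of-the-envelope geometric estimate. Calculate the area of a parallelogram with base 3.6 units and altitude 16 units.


Shape: parallelogram
Base b = 3.6 units, Height h = 16 units
Formula: A = b * h
A = 3.6 * 16
A = 57.6
57.6 units^2


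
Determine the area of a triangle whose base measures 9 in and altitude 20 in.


Shape: triangle
Base b = 9 in, Height h = 20 in
Formula: A = (1/2) * b * h
A = 0.5 * 9 * 20
A = 0.5 * 180
A = 90
90 in^2


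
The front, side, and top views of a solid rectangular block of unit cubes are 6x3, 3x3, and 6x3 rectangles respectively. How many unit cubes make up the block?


Orthographic views of a solid rectangular block:
Front view 6 x 3 -> length = 6, height = 3
Side view 3 x 3 -> width = 3, height = 3 (consistent)
Top view 6 x 3 -> confirms length = 6, width = 3
The block is 6 x 3 x 3.
Total unit cubes = 6 * 3 * 3 = 54
54 unit cubes


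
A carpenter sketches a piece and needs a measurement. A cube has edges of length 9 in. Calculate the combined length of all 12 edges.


Shape: cube
Side s = 9 in
A cube has 12 edges, all equal.
Formula: total edge length = 12 * s
Total = 12 * 9
Total = 108
108 in


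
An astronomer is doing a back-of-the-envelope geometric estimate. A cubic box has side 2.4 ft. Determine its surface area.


Shape: cube
Side s = 2.4 ft
A cube has 6 square faces.
Formula: SA = 6 * s^2
s^2 = 5.76
SA = 6 * 5.76
SA = 34.56
34.56 ft^2


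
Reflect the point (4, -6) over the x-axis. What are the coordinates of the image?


Transformation: reflection
Original point: (4, -6)
Rule for reflection over the x-axis: (x, y) -> (x, -y)
Apply: (4, -6) -> (4, 6)
(4, 6)


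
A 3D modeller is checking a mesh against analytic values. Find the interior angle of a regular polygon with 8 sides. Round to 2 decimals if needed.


Shape: regular octagon (8 sides)
Formula: interior angle = (n - 2) * 180 / n
(n - 2) = 6
(n - 2) * 180 = 1080
angle = 1080 / 8
angle = 135
135 degrees


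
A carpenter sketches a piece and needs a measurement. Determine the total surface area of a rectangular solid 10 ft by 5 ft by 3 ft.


Shape: rectangular prism
l = 10 ft, w = 5 ft, h = 3 ft
Formula: SA = 2(lw + lh + wh)
lw = 50, lh = 30, wh = 15
lw + lh + wh = 95
SA = 2 * 95
SA = 190
190 ft^2


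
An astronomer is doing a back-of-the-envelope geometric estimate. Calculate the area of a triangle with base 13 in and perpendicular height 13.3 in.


Shape: triangle
Base b = 13 in, Height h = 13.3 in
Formula: A = (1/2) * b * h
A = 0.5 * 13 * 13.3
A = 0.5 * 172.9
A = 86.45
86.45 in^2


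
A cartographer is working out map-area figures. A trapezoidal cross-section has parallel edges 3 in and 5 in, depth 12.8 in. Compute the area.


Shape: trapezoid
Parallel sides a = 3 in, b = 5 in; Height h = 12.8 in
Formula: A = (a + b) * h / 2
a + b = 3 + 5 = 8
A = 8 * 12.8 / 2
A = 102.4 / 2
A = 51.2
51.2 in^2


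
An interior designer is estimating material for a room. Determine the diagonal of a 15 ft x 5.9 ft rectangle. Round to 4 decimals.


Shape: rectangle (diagonal via Pythagoras)
Sides: 15 ft and 5.9 ft
Formula: d = sqrt(l^2 + w^2)
l^2 = 225, w^2 = 34.81
l^2 + w^2 = 259.81
d = sqrt(259.81)
d = 16.1186
16.1186 ft


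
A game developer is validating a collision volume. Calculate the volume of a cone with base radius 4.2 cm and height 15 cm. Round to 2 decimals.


Shape: cone
Radius r = 4.2 cm, Height h = 15 cm
Formula: V = (1/3) * pi * r^2 * h
r^2 = 17.64
pi * r^2 * h = pi * 17.64 * 15 = 264.6 * pi
V = 264.6 * pi / 3
V = 277.09
277.09 cm^3


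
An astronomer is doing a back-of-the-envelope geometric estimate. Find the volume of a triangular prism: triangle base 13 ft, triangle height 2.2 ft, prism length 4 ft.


Shape: triangular prism
Triangle base = 13 ft, triangle height = 2.2 ft, prism length L = 4 ft
Formula: V = (1/2 * b * h_tri) * L
Cross-section area = 0.5 * 13 * 2.2 = 14.3
V = 14.3 * 4
V = 57.2
57.2 ft^3


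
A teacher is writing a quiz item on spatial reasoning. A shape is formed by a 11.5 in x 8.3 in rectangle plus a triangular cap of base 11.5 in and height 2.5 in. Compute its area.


Composite shape: rectangle + triangle
Rectangle area = 11.5 * 8.3 = 95.45
Triangle area = 0.5 * 11.5 * 2.5 = 14.375
Total = 95.45 + 14.375
Total = 109.825
109.825 in^2


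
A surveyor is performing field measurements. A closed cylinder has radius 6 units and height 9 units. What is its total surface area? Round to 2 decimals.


Shape: closed cylinder
Radius r = 6 units, Height h = 9 units
Formula: SA = 2*pi*r^2 + 2*pi*r*h = 2*pi*r*(r + h)
r + h = 15
2 * r * (r + h) = 2 * 6 * 15 = 180
SA = 180 * pi
SA = 565.49
565.49 units^2


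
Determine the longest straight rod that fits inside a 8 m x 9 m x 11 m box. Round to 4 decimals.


Shape: rectangular box (space diagonal)
l = 8 m, w = 9 m, h = 11 m
Visualize: the diagonal of the base, then a right triangle with that diagonal and the height.
Formula: d = sqrt(l^2 + w^2 + h^2)
l^2 + w^2 + h^2 = 64 + 81 + 121 = 266
d = sqrt(266)
d = 16.3095
16.3095 m


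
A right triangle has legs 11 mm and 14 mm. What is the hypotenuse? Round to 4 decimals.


Shape: right triangle
Legs a = 11 mm, b = 14 mm
Formula: c = sqrt(a^2 + b^2)
a^2 = 121, b^2 = 196
a^2 + b^2 = 317
c = sqrt(317)
c = 17.8045
17.8045 mm


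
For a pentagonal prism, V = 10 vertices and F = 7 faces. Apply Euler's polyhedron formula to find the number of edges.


Polyhedron: pentagonal prism
Euler's formula for convex polyhedra: V - E + F = 2
Given: V = 10 vertices and F = 7 faces
Solve for E:
E = V + F - 2 = 10 + 7 - 2 = 15
15 edges


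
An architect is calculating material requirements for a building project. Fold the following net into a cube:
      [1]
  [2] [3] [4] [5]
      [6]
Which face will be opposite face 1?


Net: cross layout. Take square 3 as the base (bottom).
Fold the four squares in the horizontal row up around 3: 2 -> left, 4 -> right, 5 wraps to the top.
Fold 1 and 6 up from 3: 1 -> back, 6 -> front.
Opposite pairs are therefore: (1, 6), (2, 4), (3, 5).
Face 1 is opposite face 6.
face 6


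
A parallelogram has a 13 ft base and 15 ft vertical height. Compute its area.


Shape: parallelogram
Base b = 13 ft, Height h = 15 ft
Formula: A = b * h
A = 13 * 15
A = 195
195 ft^2


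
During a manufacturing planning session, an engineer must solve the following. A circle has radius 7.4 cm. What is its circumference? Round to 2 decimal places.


Shape: circle
Radius r = 7.4 cm
Formula: C = 2 * pi * r
C = 2 * pi * 7.4
C = 14.8 * pi
C = 46.5
46.5 cm


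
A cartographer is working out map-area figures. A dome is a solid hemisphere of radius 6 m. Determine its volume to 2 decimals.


Shape: hemisphere (half of a sphere)
Radius r = 6 m
Formula: V = (1/2) * (4/3) * pi * r^3 = (2/3) * pi * r^3
r^3 = 216
(2/3) * 216 = 144
V = 144 * pi
V = 452.39
452.39 m^3


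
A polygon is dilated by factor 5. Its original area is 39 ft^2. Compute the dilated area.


Linear scale factor k = 5
Original area = 39 ft^2
Rule: under a linear scaling by k, areas scale by k^2.
k^2 = 5^2 = 25
New area = 39 * 25
New area = 975
975 ft^2


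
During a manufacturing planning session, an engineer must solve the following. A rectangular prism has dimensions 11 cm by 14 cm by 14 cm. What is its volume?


Shape: rectangular prism
l = 11 cm, w = 14 cm, h = 14 cm
Formula: V = l * w * h
V = 11 * 14 * 14
V = 154 * 14
V = 2156
2156 cm^3


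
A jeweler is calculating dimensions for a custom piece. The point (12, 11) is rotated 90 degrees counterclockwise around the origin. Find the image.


Transformation: rotation about the origin
Original point: (12, 11)
Rule for 90 deg counterclockwise: (x, y) -> (-y, x)
Apply: (12, 11) -> (-11, 12)
(-11, 12)


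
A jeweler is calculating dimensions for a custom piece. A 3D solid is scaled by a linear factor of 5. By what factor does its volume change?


Linear scale factor k = 5
Rule: under a linear scaling by k, volumes scale by k^3.
k^3 = 5 * 5 * 5
k^3 = 25 * 5
k^3 = 125
Volume scales by a factor of 125.
125 (dimensionless)


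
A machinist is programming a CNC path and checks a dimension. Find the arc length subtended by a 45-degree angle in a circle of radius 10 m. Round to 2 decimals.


Shape: circular arc
Radius r = 10 m, Angle = 45 degrees
Formula: L = (angle/360) * 2 * pi * r
2 * pi * r = 20 * pi
L = (45/360) * 20 * pi
L = 2.5 * pi
L = 7.85
7.85 m


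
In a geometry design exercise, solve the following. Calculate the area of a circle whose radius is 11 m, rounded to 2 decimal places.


Shape: circle
Radius r = 11 m
Formula: A = pi * r^2
r^2 = 11^2 = 121
A = pi * 121
A = 380.13
380.13 m^2


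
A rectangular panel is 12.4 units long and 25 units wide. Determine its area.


Shape: rectangle
Length l = 12.4 units, Width w = 25 units
Formula: A = l * w
A = 12.4 * 25
A = 310
310 units^2


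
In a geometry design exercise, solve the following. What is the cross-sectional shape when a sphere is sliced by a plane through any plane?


Solid: sphere
Cutting plane: through any plane
Visualize the intersection of the plane with the solid's surface.
The boundary of the cut region is a circle.
circle


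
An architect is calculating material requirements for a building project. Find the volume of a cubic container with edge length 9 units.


Shape: cube
Side s = 9 units
Formula: V = s^3
V = 9 * 9 * 9
V = 81 * 9
V = 729
729 units^3


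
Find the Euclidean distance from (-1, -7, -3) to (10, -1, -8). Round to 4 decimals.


3D distance between two points
P1 = (-1, -7, -3), P2 = (10, -1, -8)
Formula: d = sqrt((x2-x1)^2 + (y2-y1)^2 + (z2-z1)^2)
dx = 10 - -1 = 11
dy = -1 - -7 = 6
dz = -8 - -3 = -5
dx^2 + dy^2 + dz^2 = 121 + 36 + 25 = 182
d = sqrt(182)
d = 13.4907
13.4907 units


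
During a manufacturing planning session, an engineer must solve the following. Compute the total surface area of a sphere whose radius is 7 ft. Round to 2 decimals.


Shape: sphere
Radius r = 7 ft
Formula: SA = 4 * pi * r^2
r^2 = 49
SA = 4 * pi * 49
SA = 196 * pi
SA = 615.75
615.75 ft^2


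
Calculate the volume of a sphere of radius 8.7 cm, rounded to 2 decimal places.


Shape: sphere
Radius r = 8.7 cm
Formula: V = (4/3) * pi * r^3
r^3 = 658.503
(4/3) * 658.503 = 878.004
V = 878.004 * pi
V = 2758.33
2758.33 cm^3


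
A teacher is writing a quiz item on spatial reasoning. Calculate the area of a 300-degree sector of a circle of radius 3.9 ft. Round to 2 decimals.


Shape: circular sector
Radius r = 3.9 ft, Angle = 300 degrees
Formula: A = (angle/360) * pi * r^2
r^2 = 15.21
Fraction of circle = 300/360
A = (300/360) * pi * 15.21
A = 12.675 * pi
A = 39.82
39.82 ft^2


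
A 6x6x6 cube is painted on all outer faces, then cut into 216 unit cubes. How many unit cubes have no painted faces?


Large cube: 6 x 6 x 6, cut into unit cubes.
n = 6, so n - 2 = 4
Unpainted cubes form the interior (n - 2)^3 block.
(n - 2)^3 = 4^3 = 64
64 unit cubes


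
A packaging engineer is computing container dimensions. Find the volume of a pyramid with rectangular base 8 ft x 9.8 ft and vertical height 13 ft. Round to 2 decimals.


Shape: rectangular pyramid
Base: 8 ft x 9.8 ft, Height h = 13 ft
Formula: V = (1/3) * base_area * h
base_area = 8 * 9.8 = 78.4
base_area * h = 78.4 * 13 = 1019.2
V = 1019.2 / 3
V = 339.73
339.73 ft^3


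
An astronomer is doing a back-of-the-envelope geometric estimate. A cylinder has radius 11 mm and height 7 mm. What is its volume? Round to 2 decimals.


Shape: cylinder
Radius r = 11 mm, Height h = 7 mm
Formula: V = pi * r^2 * h
r^2 = 121
V = pi * 121 * 7
V = 847 * pi
V = 2660.93
2660.93 mm^3


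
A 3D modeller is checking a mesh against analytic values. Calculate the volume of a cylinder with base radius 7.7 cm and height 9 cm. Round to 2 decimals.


Shape: cylinder
Radius r = 7.7 cm, Height h = 9 cm
Formula: V = pi * r^2 * h
r^2 = 59.29
V = pi * 59.29 * 9
V = 533.61 * pi
V = 1676.39
1676.39 cm^3


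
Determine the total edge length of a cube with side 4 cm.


Shape: cube
Side s = 4 cm
A cube has 12 edges, all equal.
Formula: total edge length = 12 * s
Total = 12 * 4
Total = 48
48 cm


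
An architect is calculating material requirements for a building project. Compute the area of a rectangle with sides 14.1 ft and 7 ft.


Shape: rectangle
Length l = 14.1 ft, Width w = 7 ft
Formula: A = l * w
A = 14.1 * 7
A = 98.7
98.7 ft^2


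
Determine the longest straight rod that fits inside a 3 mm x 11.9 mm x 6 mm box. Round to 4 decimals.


Shape: rectangular box (space diagonal)
l = 3 mm, w = 11.9 mm, h = 6 mm
Visualize: the diagonal of the base, then a right triangle with that diagonal and the height.
Formula: d = sqrt(l^2 + w^2 + h^2)
l^2 + w^2 + h^2 = 9 + 141.61 + 36 = 186.61
d = sqrt(186.61)
d = 13.6605
13.6605 mm


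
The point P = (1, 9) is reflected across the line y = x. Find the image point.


Transformation: reflection
Original point: (1, 9)
Rule for reflection over y = x: (x, y) -> (y, x)
Apply: (1, 9) -> (9, 1)
(9, 1)


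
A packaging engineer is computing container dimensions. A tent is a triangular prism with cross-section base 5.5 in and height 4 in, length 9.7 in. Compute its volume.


Shape: triangular prism
Triangle base = 5.5 in, triangle height = 4 in, prism length L = 9.7 in
Formula: V = (1/2 * b * h_tri) * L
Cross-section area = 0.5 * 5.5 * 4 = 11
V = 11 * 9.7
V = 106.7
106.7 in^3


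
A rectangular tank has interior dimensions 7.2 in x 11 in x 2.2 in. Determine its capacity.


Shape: rectangular prism
l = 7.2 in, w = 11 in, h = 2.2 in
Formula: V = l * w * h
V = 7.2 * 11 * 2.2
V = 79.2 * 2.2
V = 174.24
174.24 in^3


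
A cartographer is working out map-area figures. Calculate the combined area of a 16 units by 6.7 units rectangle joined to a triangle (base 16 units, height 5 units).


Composite shape: rectangle + triangle
Rectangle area = 16 * 6.7 = 107.2
Triangle area = 0.5 * 16 * 5 = 40
Total = 107.2 + 40
Total = 147.2
147.2 units^2


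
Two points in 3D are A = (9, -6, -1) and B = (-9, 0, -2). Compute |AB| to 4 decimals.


3D distance between two points
P1 = (9, -6, -1), P2 = (-9, 0, -2)
Formula: d = sqrt((x2-x1)^2 + (y2-y1)^2 + (z2-z1)^2)
dx = -9 - 9 = -18
dy = 0 - -6 = 6
dz = -2 - -1 = -1
dx^2 + dy^2 + dz^2 = 324 + 36 + 1 = 361
d = sqrt(361)
d = 19.0
19 units


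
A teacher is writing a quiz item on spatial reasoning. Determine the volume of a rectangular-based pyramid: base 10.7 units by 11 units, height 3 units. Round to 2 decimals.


Shape: rectangular pyramid
Base: 10.7 units x 11 units, Height h = 3 units
Formula: V = (1/3) * base_area * h
base_area = 10.7 * 11 = 117.7
base_area * h = 117.7 * 3 = 353.1
V = 353.1 / 3
V = 117.7
117.7 units^3


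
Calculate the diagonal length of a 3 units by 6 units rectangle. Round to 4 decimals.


Shape: rectangle (diagonal via Pythagoras)
Sides: 3 units and 6 units
Formula: d = sqrt(l^2 + w^2)
l^2 = 9, w^2 = 36
l^2 + w^2 = 45
d = sqrt(45)
d = 6.7082
6.7082 units


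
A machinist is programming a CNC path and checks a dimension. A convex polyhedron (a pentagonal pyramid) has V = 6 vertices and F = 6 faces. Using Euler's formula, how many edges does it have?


Polyhedron: pentagonal pyramid
Euler's formula for convex polyhedra: V - E + F = 2
Given: V = 6 vertices and F = 6 faces
Solve for E:
E = V + F - 2 = 6 + 6 - 2 = 10
10 edges


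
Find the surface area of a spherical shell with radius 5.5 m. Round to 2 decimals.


Shape: sphere
Radius r = 5.5 m
Formula: SA = 4 * pi * r^2
r^2 = 30.25
SA = 4 * pi * 30.25
SA = 121 * pi
SA = 380.13
380.13 m^2


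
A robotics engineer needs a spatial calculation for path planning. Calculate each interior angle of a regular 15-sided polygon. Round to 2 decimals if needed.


Shape: regular pentadecagon (15 sides)
Formula: interior angle = (n - 2) * 180 / n
(n - 2) = 13
(n - 2) * 180 = 2340
angle = 2340 / 15
angle = 156
156 degrees


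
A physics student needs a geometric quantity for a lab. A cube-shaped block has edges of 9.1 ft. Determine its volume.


Shape: cube
Side s = 9.1 ft
Formula: V = s^3
V = 9.1 * 9.1 * 9.1
V = 82.81 * 9.1
V = 753.571
753.571 ft^3


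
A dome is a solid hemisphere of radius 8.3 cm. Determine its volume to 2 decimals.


Shape: hemisphere (half of a sphere)
Radius r = 8.3 cm
Formula: V = (1/2) * (4/3) * pi * r^3 = (2/3) * pi * r^3
r^3 = 571.787
(2/3) * 571.787 = 381.191333
V = 381.191333 * pi
V = 1197.55
1197.55 cm^3


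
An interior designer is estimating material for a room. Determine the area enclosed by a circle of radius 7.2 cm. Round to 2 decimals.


Shape: circle
Radius r = 7.2 cm
Formula: A = pi * r^2
r^2 = 7.2^2 = 51.84
A = pi * 51.84
A = 162.86
162.86 cm^2


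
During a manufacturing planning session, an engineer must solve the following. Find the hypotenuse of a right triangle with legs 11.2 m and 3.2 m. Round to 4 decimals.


Shape: right triangle
Legs a = 11.2 m, b = 3.2 m
Formula: c = sqrt(a^2 + b^2)
a^2 = 125.44, b^2 = 10.24
a^2 + b^2 = 135.68
c = sqrt(135.68)
c = 11.6482
11.6482 m


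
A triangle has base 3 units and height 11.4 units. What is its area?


Shape: triangle
Base b = 3 units, Height h = 11.4 units
Formula: A = (1/2) * b * h
A = 0.5 * 3 * 11.4
A = 0.5 * 34.2
A = 17.1
17.1 units^2


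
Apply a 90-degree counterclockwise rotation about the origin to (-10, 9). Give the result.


Transformation: rotation about the origin
Original point: (-10, 9)
Rule for 90 deg counterclockwise: (x, y) -> (-y, x)
Apply: (-10, 9) -> (-9, -10)
(-9, -10)


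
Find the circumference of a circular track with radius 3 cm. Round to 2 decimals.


Shape: circle
Radius r = 3 cm
Formula: C = 2 * pi * r
C = 2 * pi * 3
C = 6 * pi
C = 18.85
18.85 cm


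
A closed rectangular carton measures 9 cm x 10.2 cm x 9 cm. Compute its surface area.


Shape: rectangular prism
l = 9 cm, w = 10.2 cm, h = 9 cm
Formula: SA = 2(lw + lh + wh)
lw = 91.8, lh = 81, wh = 91.8
lw + lh + wh = 264.6
SA = 2 * 264.6
SA = 529.2
529.2 cm^2


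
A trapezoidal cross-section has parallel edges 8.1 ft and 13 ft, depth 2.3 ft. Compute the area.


Shape: trapezoid
Parallel sides a = 8.1 ft, b = 13 ft; Height h = 2.3 ft
Formula: A = (a + b) * h / 2
a + b = 8.1 + 13 = 21.1
A = 21.1 * 2.3 / 2
A = 48.53 / 2
A = 24.265
24.265 ft^2


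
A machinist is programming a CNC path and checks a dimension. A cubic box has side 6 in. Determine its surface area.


Shape: cube
Side s = 6 in
A cube has 6 square faces.
Formula: SA = 6 * s^2
s^2 = 36
SA = 6 * 36
SA = 216
216 in^2


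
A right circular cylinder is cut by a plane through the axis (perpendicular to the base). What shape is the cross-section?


Solid: right circular cylinder
Cutting plane: through the axis (perpendicular to the base)
Visualize the intersection of the plane with the solid's surface.
The boundary of the cut region is a rectangle.
rectangle


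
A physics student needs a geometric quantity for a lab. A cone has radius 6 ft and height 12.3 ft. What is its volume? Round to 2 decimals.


Shape: cone
Radius r = 6 ft, Height h = 12.3 ft
Formula: V = (1/3) * pi * r^2 * h
r^2 = 36
pi * r^2 * h = pi * 36 * 12.3 = 442.8 * pi
V = 442.8 * pi / 3
V = 463.7
463.7 ft^3


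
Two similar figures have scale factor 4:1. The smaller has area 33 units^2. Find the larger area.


Linear scale factor k = 4
Original area = 33 units^2
Rule: under a linear scaling by k, areas scale by k^2.
k^2 = 4^2 = 16
New area = 33 * 16
New area = 528
528 units^2


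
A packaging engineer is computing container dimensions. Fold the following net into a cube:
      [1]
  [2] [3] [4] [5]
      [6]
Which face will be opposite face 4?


Net: cross layout. Take square 3 as the base (bottom).
Fold the four squares in the horizontal row up around 3: 2 -> left, 4 -> right, 5 wraps to the top.
Fold 1 and 6 up from 3: 1 -> back, 6 -> front.
Opposite pairs are therefore: (1, 6), (2, 4), (3, 5).
Face 4 is opposite face 2.
face 2


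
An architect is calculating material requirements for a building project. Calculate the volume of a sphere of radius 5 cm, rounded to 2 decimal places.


Shape: sphere
Radius r = 5 cm
Formula: V = (4/3) * pi * r^3
r^3 = 125
(4/3) * 125 = 166.666667
V = 166.666667 * pi
V = 523.6
523.6 cm^3


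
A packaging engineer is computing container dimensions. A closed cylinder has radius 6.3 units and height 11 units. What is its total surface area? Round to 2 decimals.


Shape: closed cylinder
Radius r = 6.3 units, Height h = 11 units
Formula: SA = 2*pi*r^2 + 2*pi*r*h = 2*pi*r*(r + h)
r + h = 17.3
2 * r * (r + h) = 2 * 6.3 * 17.3 = 217.98
SA = 217.98 * pi
SA = 684.8
684.8 units^2


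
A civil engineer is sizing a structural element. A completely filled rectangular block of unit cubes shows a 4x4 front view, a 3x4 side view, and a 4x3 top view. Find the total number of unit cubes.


Orthographic views of a solid rectangular block:
Front view 4 x 4 -> length = 4, height = 4
Side view 3 x 4 -> width = 3, height = 4 (consistent)
Top view 4 x 3 -> confirms length = 4, width = 3
The block is 4 x 3 x 4.
Total unit cubes = 4 * 3 * 4 = 48
48 unit cubes


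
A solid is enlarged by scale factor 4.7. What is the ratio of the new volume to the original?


Linear scale factor k = 4.7
Rule: under a linear scaling by k, volumes scale by k^3.
k^3 = 4.7 * 4.7 * 4.7
k^3 = 22.09 * 4.7
k^3 = 103.823
Volume scales by a factor of 103.823.
103.823 (dimensionless)


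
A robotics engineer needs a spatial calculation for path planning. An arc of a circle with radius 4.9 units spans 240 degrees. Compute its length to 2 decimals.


Shape: circular arc
Radius r = 4.9 units, Angle = 240 degrees
Formula: L = (angle/360) * 2 * pi * r
2 * pi * r = 9.8 * pi
L = (240/360) * 9.8 * pi
L = 6.533333 * pi
L = 20.53
20.53 units


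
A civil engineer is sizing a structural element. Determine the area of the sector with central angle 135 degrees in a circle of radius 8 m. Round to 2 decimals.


Shape: circular sector
Radius r = 8 m, Angle = 135 degrees
Formula: A = (angle/360) * pi * r^2
r^2 = 64
Fraction of circle = 135/360
A = (135/360) * pi * 64
A = 24 * pi
A = 75.4
75.4 m^2


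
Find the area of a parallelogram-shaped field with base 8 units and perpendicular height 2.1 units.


Shape: parallelogram
Base b = 8 units, Height h = 2.1 units
Formula: A = b * h
A = 8 * 2.1
A = 16.8
16.8 units^2


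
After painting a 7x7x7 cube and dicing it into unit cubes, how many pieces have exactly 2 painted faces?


Large cube: 7 x 7 x 7, cut into unit cubes.
n = 7, so n - 2 = 5
Cubes with 2 painted faces lie along the edges, excluding corners.
A cube has 12 edges; each contributes (n - 2) = 5 such cubes.
Count = 12 * 5 = 60
60 unit cubes


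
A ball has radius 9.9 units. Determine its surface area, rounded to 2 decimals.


Shape: sphere
Radius r = 9.9 units
Formula: SA = 4 * pi * r^2
r^2 = 98.01
SA = 4 * pi * 98.01
SA = 392.04 * pi
SA = 1231.63
1231.63 units^2


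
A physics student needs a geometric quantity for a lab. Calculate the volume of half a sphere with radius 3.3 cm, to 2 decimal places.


Shape: hemisphere (half of a sphere)
Radius r = 3.3 cm
Formula: V = (1/2) * (4/3) * pi * r^3 = (2/3) * pi * r^3
r^3 = 35.937
(2/3) * 35.937 = 23.958
V = 23.958 * pi
V = 75.27
75.27 cm^3


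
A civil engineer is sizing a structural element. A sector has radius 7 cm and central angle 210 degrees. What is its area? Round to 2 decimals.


Shape: circular sector
Radius r = 7 cm, Angle = 210 degrees
Formula: A = (angle/360) * pi * r^2
r^2 = 49
Fraction of circle = 210/360
A = (210/360) * pi * 49
A = 28.583333 * pi
A = 89.8
89.8 cm^2


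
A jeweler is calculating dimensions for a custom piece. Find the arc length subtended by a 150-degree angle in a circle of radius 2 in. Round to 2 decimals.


Shape: circular arc
Radius r = 2 in, Angle = 150 degrees
Formula: L = (angle/360) * 2 * pi * r
2 * pi * r = 4 * pi
L = (150/360) * 4 * pi
L = 1.666667 * pi
L = 5.24
5.24 in


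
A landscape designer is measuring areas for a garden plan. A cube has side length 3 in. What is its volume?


Shape: cube
Side s = 3 in
Formula: V = s^3
V = 3 * 3 * 3
V = 9 * 3
V = 27
27 in^3


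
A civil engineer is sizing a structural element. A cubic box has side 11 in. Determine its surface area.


Shape: cube
Side s = 11 in
A cube has 6 square faces.
Formula: SA = 6 * s^2
s^2 = 121
SA = 6 * 121
SA = 726
726 in^2


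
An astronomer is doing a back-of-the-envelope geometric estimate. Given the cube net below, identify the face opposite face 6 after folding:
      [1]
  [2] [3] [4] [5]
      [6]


Net: cross layout. Take square 3 as the base (bottom).
Fold the four squares in the horizontal row up around 3: 2 -> left, 4 -> right, 5 wraps to the top.
Fold 1 and 6 up from 3: 1 -> back, 6 -> front.
Opposite pairs are therefore: (1, 6), (2, 4), (3, 5).
Face 6 is opposite face 1.
face 1


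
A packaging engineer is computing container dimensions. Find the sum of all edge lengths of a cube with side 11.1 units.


Shape: cube
Side s = 11.1 units
A cube has 12 edges, all equal.
Formula: total edge length = 12 * s
Total = 12 * 11.1
Total = 133.2
133.2 units


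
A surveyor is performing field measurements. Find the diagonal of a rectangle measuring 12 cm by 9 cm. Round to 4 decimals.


Shape: rectangle (diagonal via Pythagoras)
Sides: 12 cm and 9 cm
Formula: d = sqrt(l^2 + w^2)
l^2 = 144, w^2 = 81
l^2 + w^2 = 225
d = sqrt(225)
d = 15.0
15 cm


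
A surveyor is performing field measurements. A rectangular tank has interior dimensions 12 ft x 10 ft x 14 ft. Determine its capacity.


Shape: rectangular prism
l = 12 ft, w = 10 ft, h = 14 ft
Formula: V = l * w * h
V = 12 * 10 * 14
V = 120 * 14
V = 1680
1680 ft^3


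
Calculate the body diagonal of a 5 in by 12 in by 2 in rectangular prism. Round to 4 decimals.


Shape: rectangular box (space diagonal)
l = 5 in, w = 12 in, h = 2 in
Visualize: the diagonal of the base, then a right triangle with that diagonal and the height.
Formula: d = sqrt(l^2 + w^2 + h^2)
l^2 + w^2 + h^2 = 25 + 144 + 4 = 173
d = sqrt(173)
d = 13.1529
13.1529 in


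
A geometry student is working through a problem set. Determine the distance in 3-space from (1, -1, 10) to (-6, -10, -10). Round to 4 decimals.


3D distance between two points
P1 = (1, -1, 10), P2 = (-6, -10, -10)
Formula: d = sqrt((x2-x1)^2 + (y2-y1)^2 + (z2-z1)^2)
dx = -6 - 1 = -7
dy = -10 - -1 = -9
dz = -10 - 10 = -20
dx^2 + dy^2 + dz^2 = 49 + 81 + 400 = 530
d = sqrt(530)
d = 23.0217
23.0217 units


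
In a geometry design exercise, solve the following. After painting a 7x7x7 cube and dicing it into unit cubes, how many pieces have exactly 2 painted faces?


Large cube: 7 x 7 x 7, cut into unit cubes.
n = 7, so n - 2 = 5
Cubes with 2 painted faces lie along the edges, excluding corners.
A cube has 12 edges; each contributes (n - 2) = 5 such cubes.
Count = 12 * 5 = 60
60 unit cubes


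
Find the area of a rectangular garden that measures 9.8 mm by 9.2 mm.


Shape: rectangle
Length l = 9.8 mm, Width w = 9.2 mm
Formula: A = l * w
A = 9.8 * 9.2
A = 90.16
90.16 mm^2


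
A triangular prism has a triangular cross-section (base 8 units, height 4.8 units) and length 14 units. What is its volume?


Shape: triangular prism
Triangle base = 8 units, triangle height = 4.8 units, prism length L = 14 units
Formula: V = (1/2 * b * h_tri) * L
Cross-section area = 0.5 * 8 * 4.8 = 19.2
V = 19.2 * 14
V = 268.8
268.8 units^3


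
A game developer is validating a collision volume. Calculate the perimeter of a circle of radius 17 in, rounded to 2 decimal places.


Shape: circle
Radius r = 17 in
Formula: C = 2 * pi * r
C = 2 * pi * 17
C = 34 * pi
C = 106.81
106.81 in


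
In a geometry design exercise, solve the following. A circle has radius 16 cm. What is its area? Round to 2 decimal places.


Shape: circle
Radius r = 16 cm
Formula: A = pi * r^2
r^2 = 16^2 = 256
A = pi * 256
A = 804.25
804.25 cm^2


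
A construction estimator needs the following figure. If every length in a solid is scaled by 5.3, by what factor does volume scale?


Linear scale factor k = 5.3
Rule: under a linear scaling by k, volumes scale by k^3.
k^3 = 5.3 * 5.3 * 5.3
k^3 = 28.09 * 5.3
k^3 = 148.877
Volume scales by a factor of 148.877.
148.877 (dimensionless)


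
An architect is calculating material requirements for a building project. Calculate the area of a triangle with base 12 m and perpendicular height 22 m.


Shape: triangle
Base b = 12 m, Height h = 22 m
Formula: A = (1/2) * b * h
A = 0.5 * 12 * 22
A = 0.5 * 264
A = 132
132 m^2


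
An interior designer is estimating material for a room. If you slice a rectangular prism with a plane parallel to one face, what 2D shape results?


Solid: rectangular prism
Cutting plane: parallel to one face
Visualize the intersection of the plane with the solid's surface.
The boundary of the cut region is a rectangle.
rectangle


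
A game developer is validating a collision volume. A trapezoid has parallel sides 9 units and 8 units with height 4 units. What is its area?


Shape: trapezoid
Parallel sides a = 9 units, b = 8 units; Height h = 4 units
Formula: A = (a + b) * h / 2
a + b = 9 + 8 = 17
A = 17 * 4 / 2
A = 68 / 2
A = 34
34 units^2


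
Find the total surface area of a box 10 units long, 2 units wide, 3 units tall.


Shape: rectangular prism
l = 10 units, w = 2 units, h = 3 units
Formula: SA = 2(lw + lh + wh)
lw = 20, lh = 30, wh = 6
lw + lh + wh = 56
SA = 2 * 56
SA = 112
112 units^2


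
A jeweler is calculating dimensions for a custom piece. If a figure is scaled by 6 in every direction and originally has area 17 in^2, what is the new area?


Linear scale factor k = 6
Original area = 17 in^2
Rule: under a linear scaling by k, areas scale by k^2.
k^2 = 6^2 = 36
New area = 17 * 36
New area = 612
612 in^2


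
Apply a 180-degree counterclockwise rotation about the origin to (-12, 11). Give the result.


Transformation: rotation about the origin
Original point: (-12, 11)
Rule for 180 deg: (x, y) -> (-x, -y)
Apply: (-12, 11) -> (12, -11)
(12, -11)


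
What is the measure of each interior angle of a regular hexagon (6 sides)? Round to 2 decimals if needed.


Shape: regular hexagon (6 sides)
Formula: interior angle = (n - 2) * 180 / n
(n - 2) = 4
(n - 2) * 180 = 720
angle = 720 / 6
angle = 120
120 degrees


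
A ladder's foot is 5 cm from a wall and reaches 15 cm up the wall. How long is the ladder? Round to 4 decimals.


Shape: right triangle
Legs a = 5 cm, b = 15 cm
Formula: c = sqrt(a^2 + b^2)
a^2 = 25, b^2 = 225
a^2 + b^2 = 250
c = sqrt(250)
c = 15.8114
15.8114 cm


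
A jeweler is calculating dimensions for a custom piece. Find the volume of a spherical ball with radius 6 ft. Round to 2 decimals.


Shape: sphere
Radius r = 6 ft
Formula: V = (4/3) * pi * r^3
r^3 = 216
(4/3) * 216 = 288
V = 288 * pi
V = 904.78
904.78 ft^3


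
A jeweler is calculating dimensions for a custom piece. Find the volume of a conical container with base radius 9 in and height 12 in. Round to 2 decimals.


Shape: cone
Radius r = 9 in, Height h = 12 in
Formula: V = (1/3) * pi * r^2 * h
r^2 = 81
pi * r^2 * h = pi * 81 * 12 = 972 * pi
V = 972 * pi / 3
V = 1017.88
1017.88 in^3


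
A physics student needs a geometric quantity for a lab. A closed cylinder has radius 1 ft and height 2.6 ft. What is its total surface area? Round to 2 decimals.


Shape: closed cylinder
Radius r = 1 ft, Height h = 2.6 ft
Formula: SA = 2*pi*r^2 + 2*pi*r*h = 2*pi*r*(r + h)
r + h = 3.6
2 * r * (r + h) = 2 * 1 * 3.6 = 7.2
SA = 7.2 * pi
SA = 22.62
22.62 ft^2


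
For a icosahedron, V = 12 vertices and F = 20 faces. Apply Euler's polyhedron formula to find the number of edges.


Polyhedron: icosahedron
Euler's formula for convex polyhedra: V - E + F = 2
Given: V = 12 vertices and F = 20 faces
Solve for E:
E = V + F - 2 = 12 + 20 - 2 = 30
30 edges


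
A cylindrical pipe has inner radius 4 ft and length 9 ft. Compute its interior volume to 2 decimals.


Shape: cylinder
Radius r = 4 ft, Height h = 9 ft
Formula: V = pi * r^2 * h
r^2 = 16
V = pi * 16 * 9
V = 144 * pi
V = 452.39
452.39 ft^3


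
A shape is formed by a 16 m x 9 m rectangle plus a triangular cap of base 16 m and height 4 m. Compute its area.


Composite shape: rectangle + triangle
Rectangle area = 16 * 9 = 144
Triangle area = 0.5 * 16 * 4 = 32
Total = 144 + 32
Total = 176
176 m^2


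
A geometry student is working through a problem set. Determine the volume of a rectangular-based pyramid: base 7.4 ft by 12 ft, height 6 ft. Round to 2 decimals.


Shape: rectangular pyramid
Base: 7.4 ft x 12 ft, Height h = 6 ft
Formula: V = (1/3) * base_area * h
base_area = 7.4 * 12 = 88.8
base_area * h = 88.8 * 6 = 532.8
V = 532.8 / 3
V = 177.6
177.6 ft^3


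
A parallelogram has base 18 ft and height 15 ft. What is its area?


Shape: parallelogram
Base b = 18 ft, Height h = 15 ft
Formula: A = b * h
A = 18 * 15
A = 270
270 ft^2


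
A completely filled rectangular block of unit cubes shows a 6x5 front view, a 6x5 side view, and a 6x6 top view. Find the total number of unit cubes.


Orthographic views of a solid rectangular block:
Front view 6 x 5 -> length = 6, height = 5
Side view 6 x 5 -> width = 6, height = 5 (consistent)
Top view 6 x 6 -> confirms length = 6, width = 6
The block is 6 x 6 x 5.
Total unit cubes = 6 * 6 * 5 = 180
180 unit cubes


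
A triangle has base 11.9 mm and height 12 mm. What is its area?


Shape: triangle
Base b = 11.9 mm, Height h = 12 mm
Formula: A = (1/2) * b * h
A = 0.5 * 11.9 * 12
A = 0.5 * 142.8
A = 71.4
71.4 mm^2


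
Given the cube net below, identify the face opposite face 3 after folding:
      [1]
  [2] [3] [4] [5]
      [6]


Net: cross layout. Take square 3 as the base (bottom).
Fold the four squares in the horizontal row up around 3: 2 -> left, 4 -> right, 5 wraps to the top.
Fold 1 and 6 up from 3: 1 -> back, 6 -> front.
Opposite pairs are therefore: (1, 6), (2, 4), (3, 5).
Face 3 is opposite face 5.
face 5


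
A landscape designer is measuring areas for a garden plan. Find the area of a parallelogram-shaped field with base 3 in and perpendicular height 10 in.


Shape: parallelogram
Base b = 3 in, Height h = 10 in
Formula: A = b * h
A = 3 * 10
A = 30
30 in^2


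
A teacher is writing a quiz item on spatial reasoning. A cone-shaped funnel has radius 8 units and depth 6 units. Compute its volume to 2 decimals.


Shape: cone
Radius r = 8 units, Height h = 6 units
Formula: V = (1/3) * pi * r^2 * h
r^2 = 64
pi * r^2 * h = pi * 64 * 6 = 384 * pi
V = 384 * pi / 3
V = 402.12
402.12 units^3


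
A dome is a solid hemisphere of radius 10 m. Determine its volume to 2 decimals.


Shape: hemisphere (half of a sphere)
Radius r = 10 m
Formula: V = (1/2) * (4/3) * pi * r^3 = (2/3) * pi * r^3
r^3 = 1000
(2/3) * 1000 = 666.666667
V = 666.666667 * pi
V = 2094.4
2094.4 m^3


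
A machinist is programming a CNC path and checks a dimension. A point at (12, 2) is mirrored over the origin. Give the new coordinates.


Transformation: reflection
Original point: (12, 2)
Rule for reflection through the origin: (x, y) -> (-x, -y)
Apply: (12, 2) -> (-12, -2)
(-12, -2)


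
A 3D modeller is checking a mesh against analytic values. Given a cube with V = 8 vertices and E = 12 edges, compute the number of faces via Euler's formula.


Polyhedron: cube
Euler's formula for convex polyhedra: V - E + F = 2
Given: V = 8 vertices and E = 12 edges
Solve for F:
F = 2 + E - V = 2 + 12 - 8 = 6
6 faces


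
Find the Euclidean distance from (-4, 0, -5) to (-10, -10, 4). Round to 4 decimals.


3D distance between two points
P1 = (-4, 0, -5), P2 = (-10, -10, 4)
Formula: d = sqrt((x2-x1)^2 + (y2-y1)^2 + (z2-z1)^2)
dx = -10 - -4 = -6
dy = -10 - 0 = -10
dz = 4 - -5 = 9
dx^2 + dy^2 + dz^2 = 36 + 100 + 81 = 217
d = sqrt(217)
d = 14.7309
14.7309 units


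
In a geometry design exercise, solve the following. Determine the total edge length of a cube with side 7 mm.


Shape: cube
Side s = 7 mm
A cube has 12 edges, all equal.
Formula: total edge length = 12 * s
Total = 12 * 7
Total = 84
84 mm
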